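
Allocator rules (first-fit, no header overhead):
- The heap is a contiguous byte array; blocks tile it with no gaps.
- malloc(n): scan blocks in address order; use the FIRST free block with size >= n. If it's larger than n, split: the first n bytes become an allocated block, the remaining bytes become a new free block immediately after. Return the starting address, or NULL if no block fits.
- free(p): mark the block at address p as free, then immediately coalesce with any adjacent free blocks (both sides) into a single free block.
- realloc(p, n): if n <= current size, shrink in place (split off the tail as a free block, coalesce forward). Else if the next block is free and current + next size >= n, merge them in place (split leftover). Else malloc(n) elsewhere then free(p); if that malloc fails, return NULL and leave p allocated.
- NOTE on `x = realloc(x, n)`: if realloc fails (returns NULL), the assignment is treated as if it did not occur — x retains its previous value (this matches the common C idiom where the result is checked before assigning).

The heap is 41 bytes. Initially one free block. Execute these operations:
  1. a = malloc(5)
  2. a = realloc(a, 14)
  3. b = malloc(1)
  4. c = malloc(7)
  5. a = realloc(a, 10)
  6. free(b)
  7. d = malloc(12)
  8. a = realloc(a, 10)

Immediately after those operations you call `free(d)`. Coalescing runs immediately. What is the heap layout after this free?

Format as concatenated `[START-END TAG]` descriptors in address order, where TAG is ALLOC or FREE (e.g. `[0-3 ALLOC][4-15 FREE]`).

Op 1: a = malloc(5) -> a = 0; heap: [0-4 ALLOC][5-40 FREE]
Op 2: a = realloc(a, 14) -> a = 0; heap: [0-13 ALLOC][14-40 FREE]
Op 3: b = malloc(1) -> b = 14; heap: [0-13 ALLOC][14-14 ALLOC][15-40 FREE]
Op 4: c = malloc(7) -> c = 15; heap: [0-13 ALLOC][14-14 ALLOC][15-21 ALLOC][22-40 FREE]
Op 5: a = realloc(a, 10) -> a = 0; heap: [0-9 ALLOC][10-13 FREE][14-14 ALLOC][15-21 ALLOC][22-40 FREE]
Op 6: free(b) -> (freed b); heap: [0-9 ALLOC][10-14 FREE][15-21 ALLOC][22-40 FREE]
Op 7: d = malloc(12) -> d = 22; heap: [0-9 ALLOC][10-14 FREE][15-21 ALLOC][22-33 ALLOC][34-40 FREE]
Op 8: a = realloc(a, 10) -> a = 0; heap: [0-9 ALLOC][10-14 FREE][15-21 ALLOC][22-33 ALLOC][34-40 FREE]
free(d): d = 22 -> block [22-33 ALLOC]; mark free, coalesce with adjacent free neighbors -> [0-9 ALLOC][10-14 FREE][15-21 ALLOC][22-40 FREE]

Answer: [0-9 ALLOC][10-14 FREE][15-21 ALLOC][22-40 FREE]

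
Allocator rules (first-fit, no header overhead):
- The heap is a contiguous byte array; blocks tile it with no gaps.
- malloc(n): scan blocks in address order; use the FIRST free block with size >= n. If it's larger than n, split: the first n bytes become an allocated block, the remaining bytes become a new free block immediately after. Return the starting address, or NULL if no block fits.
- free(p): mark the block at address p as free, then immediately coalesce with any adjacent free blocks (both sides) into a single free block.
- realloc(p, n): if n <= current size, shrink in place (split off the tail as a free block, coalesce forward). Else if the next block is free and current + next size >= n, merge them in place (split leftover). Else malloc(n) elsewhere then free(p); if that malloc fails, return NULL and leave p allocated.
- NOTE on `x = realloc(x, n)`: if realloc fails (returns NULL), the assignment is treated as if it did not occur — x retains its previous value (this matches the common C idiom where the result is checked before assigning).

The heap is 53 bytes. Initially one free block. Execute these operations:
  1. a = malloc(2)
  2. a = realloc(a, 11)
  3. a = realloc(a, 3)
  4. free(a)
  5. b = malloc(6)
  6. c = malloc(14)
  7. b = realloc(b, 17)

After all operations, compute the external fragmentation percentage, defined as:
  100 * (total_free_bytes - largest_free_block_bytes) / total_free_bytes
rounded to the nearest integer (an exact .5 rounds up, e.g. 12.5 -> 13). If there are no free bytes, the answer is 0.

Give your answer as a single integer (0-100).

Answer: 27

Derivation:
Op 1: a = malloc(2) -> a = 0; heap: [0-1 ALLOC][2-52 FREE]
Op 2: a = realloc(a, 11) -> a = 0; heap: [0-10 ALLOC][11-52 FREE]
Op 3: a = realloc(a, 3) -> a = 0; heap: [0-2 ALLOC][3-52 FREE]
Op 4: free(a) -> (freed a); heap: [0-52 FREE]
Op 5: b = malloc(6) -> b = 0; heap: [0-5 ALLOC][6-52 FREE]
Op 6: c = malloc(14) -> c = 6; heap: [0-5 ALLOC][6-19 ALLOC][20-52 FREE]
Op 7: b = realloc(b, 17) -> b = 20; heap: [0-5 FREE][6-19 ALLOC][20-36 ALLOC][37-52 FREE]
Free blocks: [6 16] total_free=22 largest=16 -> 100*(22-16)/22 = 600/22 ≈ 27.273 -> rounds to 27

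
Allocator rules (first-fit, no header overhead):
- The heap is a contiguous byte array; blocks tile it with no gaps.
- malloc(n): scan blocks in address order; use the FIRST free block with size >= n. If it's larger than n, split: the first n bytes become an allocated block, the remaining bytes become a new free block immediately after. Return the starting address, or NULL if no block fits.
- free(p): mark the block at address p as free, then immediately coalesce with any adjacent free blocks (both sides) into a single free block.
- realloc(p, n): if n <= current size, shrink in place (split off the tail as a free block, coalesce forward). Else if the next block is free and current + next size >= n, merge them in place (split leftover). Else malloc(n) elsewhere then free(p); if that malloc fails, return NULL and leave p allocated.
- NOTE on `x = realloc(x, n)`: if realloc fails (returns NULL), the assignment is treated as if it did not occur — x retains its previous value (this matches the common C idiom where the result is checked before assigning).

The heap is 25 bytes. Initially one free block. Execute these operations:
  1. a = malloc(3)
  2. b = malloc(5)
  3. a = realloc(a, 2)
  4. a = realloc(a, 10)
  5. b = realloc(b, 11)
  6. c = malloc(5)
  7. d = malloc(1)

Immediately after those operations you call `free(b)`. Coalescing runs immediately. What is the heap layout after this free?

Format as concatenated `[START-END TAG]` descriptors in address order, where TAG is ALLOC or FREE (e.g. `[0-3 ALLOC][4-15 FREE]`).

Answer: [0-0 ALLOC][1-7 FREE][8-17 ALLOC][18-22 ALLOC][23-24 FREE]

Derivation:
Op 1: a = malloc(3) -> a = 0; heap: [0-2 ALLOC][3-24 FREE]
Op 2: b = malloc(5) -> b = 3; heap: [0-2 ALLOC][3-7 ALLOC][8-24 FREE]
Op 3: a = realloc(a, 2) -> a = 0; heap: [0-1 ALLOC][2-2 FREE][3-7 ALLOC][8-24 FREE]
Op 4: a = realloc(a, 10) -> a = 8; heap: [0-2 FREE][3-7 ALLOC][8-17 ALLOC][18-24 FREE]
Op 5: b = realloc(b, 11) -> NULL (b unchanged); heap: [0-2 FREE][3-7 ALLOC][8-17 ALLOC][18-24 FREE]
Op 6: c = malloc(5) -> c = 18; heap: [0-2 FREE][3-7 ALLOC][8-17 ALLOC][18-22 ALLOC][23-24 FREE]
Op 7: d = malloc(1) -> d = 0; heap: [0-0 ALLOC][1-2 FREE][3-7 ALLOC][8-17 ALLOC][18-22 ALLOC][23-24 FREE]
free(b): b = 3 -> block [3-7 ALLOC]; mark free, coalesce with adjacent free neighbors -> [0-0 ALLOC][1-7 FREE][8-17 ALLOC][18-22 ALLOC][23-24 FREE]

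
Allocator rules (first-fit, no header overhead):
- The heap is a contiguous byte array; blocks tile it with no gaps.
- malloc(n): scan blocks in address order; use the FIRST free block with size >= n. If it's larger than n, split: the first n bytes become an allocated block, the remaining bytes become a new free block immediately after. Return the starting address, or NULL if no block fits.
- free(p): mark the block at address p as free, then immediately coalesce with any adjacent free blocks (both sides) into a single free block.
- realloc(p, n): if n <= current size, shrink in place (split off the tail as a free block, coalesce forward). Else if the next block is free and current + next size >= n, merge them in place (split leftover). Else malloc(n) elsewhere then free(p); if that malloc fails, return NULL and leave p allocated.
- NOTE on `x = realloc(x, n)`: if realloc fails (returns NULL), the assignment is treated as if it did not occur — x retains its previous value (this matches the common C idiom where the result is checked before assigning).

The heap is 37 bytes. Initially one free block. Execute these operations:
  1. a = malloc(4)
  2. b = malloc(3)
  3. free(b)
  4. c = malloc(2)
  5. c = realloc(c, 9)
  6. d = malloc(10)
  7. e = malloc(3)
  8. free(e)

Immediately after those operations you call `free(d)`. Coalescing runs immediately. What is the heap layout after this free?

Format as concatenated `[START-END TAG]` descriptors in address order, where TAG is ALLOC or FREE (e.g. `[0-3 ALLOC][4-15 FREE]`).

Op 1: a = malloc(4) -> a = 0; heap: [0-3 ALLOC][4-36 FREE]
Op 2: b = malloc(3) -> b = 4; heap: [0-3 ALLOC][4-6 ALLOC][7-36 FREE]
Op 3: free(b) -> (freed b); heap: [0-3 ALLOC][4-36 FREE]
Op 4: c = malloc(2) -> c = 4; heap: [0-3 ALLOC][4-5 ALLOC][6-36 FREE]
Op 5: c = realloc(c, 9) -> c = 4; heap: [0-3 ALLOC][4-12 ALLOC][13-36 FREE]
Op 6: d = malloc(10) -> d = 13; heap: [0-3 ALLOC][4-12 ALLOC][13-22 ALLOC][23-36 FREE]
Op 7: e = malloc(3) -> e = 23; heap: [0-3 ALLOC][4-12 ALLOC][13-22 ALLOC][23-25 ALLOC][26-36 FREE]
Op 8: free(e) -> (freed e); heap: [0-3 ALLOC][4-12 ALLOC][13-22 ALLOC][23-36 FREE]
free(d): d = 13 -> block [13-22 ALLOC]; mark free, coalesce with adjacent free neighbors -> [0-3 ALLOC][4-12 ALLOC][13-36 FREE]

Answer: [0-3 ALLOC][4-12 ALLOC][13-36 FREE]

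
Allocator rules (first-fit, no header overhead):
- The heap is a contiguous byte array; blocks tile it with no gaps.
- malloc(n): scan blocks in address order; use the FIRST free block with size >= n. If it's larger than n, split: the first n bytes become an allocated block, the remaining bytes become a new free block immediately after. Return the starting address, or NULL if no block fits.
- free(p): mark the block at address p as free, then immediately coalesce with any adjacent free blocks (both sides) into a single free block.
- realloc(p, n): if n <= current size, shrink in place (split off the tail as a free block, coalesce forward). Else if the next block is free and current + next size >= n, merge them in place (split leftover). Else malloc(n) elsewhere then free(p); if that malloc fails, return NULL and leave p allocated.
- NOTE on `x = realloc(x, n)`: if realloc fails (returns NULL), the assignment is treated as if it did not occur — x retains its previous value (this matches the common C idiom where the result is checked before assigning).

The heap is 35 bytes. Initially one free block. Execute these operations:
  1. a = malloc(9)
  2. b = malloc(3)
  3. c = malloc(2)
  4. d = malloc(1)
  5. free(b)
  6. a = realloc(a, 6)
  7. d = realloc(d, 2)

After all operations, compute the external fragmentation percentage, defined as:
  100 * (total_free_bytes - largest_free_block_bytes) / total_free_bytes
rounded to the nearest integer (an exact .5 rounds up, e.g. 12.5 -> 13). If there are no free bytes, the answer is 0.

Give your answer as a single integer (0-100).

Answer: 24

Derivation:
Op 1: a = malloc(9) -> a = 0; heap: [0-8 ALLOC][9-34 FREE]
Op 2: b = malloc(3) -> b = 9; heap: [0-8 ALLOC][9-11 ALLOC][12-34 FREE]
Op 3: c = malloc(2) -> c = 12; heap: [0-8 ALLOC][9-11 ALLOC][12-13 ALLOC][14-34 FREE]
Op 4: d = malloc(1) -> d = 14; heap: [0-8 ALLOC][9-11 ALLOC][12-13 ALLOC][14-14 ALLOC][15-34 FREE]
Op 5: free(b) -> (freed b); heap: [0-8 ALLOC][9-11 FREE][12-13 ALLOC][14-14 ALLOC][15-34 FREE]
Op 6: a = realloc(a, 6) -> a = 0; heap: [0-5 ALLOC][6-11 FREE][12-13 ALLOC][14-14 ALLOC][15-34 FREE]
Op 7: d = realloc(d, 2) -> d = 14; heap: [0-5 ALLOC][6-11 FREE][12-13 ALLOC][14-15 ALLOC][16-34 FREE]
Free blocks: [6 19] total_free=25 largest=19 -> 100*(25-19)/25 = 600/25 = 24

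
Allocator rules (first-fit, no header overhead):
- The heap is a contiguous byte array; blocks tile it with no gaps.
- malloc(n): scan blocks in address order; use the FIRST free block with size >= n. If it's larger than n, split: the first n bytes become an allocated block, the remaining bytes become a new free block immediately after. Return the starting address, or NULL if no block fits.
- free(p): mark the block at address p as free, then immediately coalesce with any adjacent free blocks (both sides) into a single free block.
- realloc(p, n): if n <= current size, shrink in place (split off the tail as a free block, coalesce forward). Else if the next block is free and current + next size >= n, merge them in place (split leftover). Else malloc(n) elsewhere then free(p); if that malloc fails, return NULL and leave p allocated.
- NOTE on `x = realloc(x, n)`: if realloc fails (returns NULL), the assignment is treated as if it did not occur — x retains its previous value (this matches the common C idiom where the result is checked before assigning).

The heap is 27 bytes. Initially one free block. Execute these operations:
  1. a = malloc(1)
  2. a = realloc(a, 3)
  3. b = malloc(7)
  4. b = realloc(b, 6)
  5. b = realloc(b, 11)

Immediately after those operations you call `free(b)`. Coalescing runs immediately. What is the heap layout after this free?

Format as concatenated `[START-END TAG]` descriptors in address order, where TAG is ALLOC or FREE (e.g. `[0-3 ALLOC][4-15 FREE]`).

Op 1: a = malloc(1) -> a = 0; heap: [0-0 ALLOC][1-26 FREE]
Op 2: a = realloc(a, 3) -> a = 0; heap: [0-2 ALLOC][3-26 FREE]
Op 3: b = malloc(7) -> b = 3; heap: [0-2 ALLOC][3-9 ALLOC][10-26 FREE]
Op 4: b = realloc(b, 6) -> b = 3; heap: [0-2 ALLOC][3-8 ALLOC][9-26 FREE]
Op 5: b = realloc(b, 11) -> b = 3; heap: [0-2 ALLOC][3-13 ALLOC][14-26 FREE]
free(b): b = 3 -> block [3-13 ALLOC]; mark free, coalesce with adjacent free neighbors -> [0-2 ALLOC][3-26 FREE]

Answer: [0-2 ALLOC][3-26 FREE]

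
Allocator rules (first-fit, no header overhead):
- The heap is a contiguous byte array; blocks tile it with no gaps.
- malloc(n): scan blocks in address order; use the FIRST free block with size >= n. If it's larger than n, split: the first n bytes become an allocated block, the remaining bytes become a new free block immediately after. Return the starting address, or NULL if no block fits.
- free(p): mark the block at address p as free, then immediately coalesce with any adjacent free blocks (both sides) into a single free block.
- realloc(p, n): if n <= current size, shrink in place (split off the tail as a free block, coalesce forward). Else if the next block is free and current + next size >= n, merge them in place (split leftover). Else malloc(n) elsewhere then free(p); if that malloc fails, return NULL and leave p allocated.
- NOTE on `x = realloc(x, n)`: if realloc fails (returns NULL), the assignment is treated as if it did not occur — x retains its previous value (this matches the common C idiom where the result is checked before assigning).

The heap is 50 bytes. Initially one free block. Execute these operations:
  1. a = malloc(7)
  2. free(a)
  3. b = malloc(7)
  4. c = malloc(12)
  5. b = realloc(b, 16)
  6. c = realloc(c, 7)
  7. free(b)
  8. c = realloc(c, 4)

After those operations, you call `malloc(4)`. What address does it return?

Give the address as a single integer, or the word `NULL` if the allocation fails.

Answer: 0

Derivation:
Op 1: a = malloc(7) -> a = 0; heap: [0-6 ALLOC][7-49 FREE]
Op 2: free(a) -> (freed a); heap: [0-49 FREE]
Op 3: b = malloc(7) -> b = 0; heap: [0-6 ALLOC][7-49 FREE]
Op 4: c = malloc(12) -> c = 7; heap: [0-6 ALLOC][7-18 ALLOC][19-49 FREE]
Op 5: b = realloc(b, 16) -> b = 19; heap: [0-6 FREE][7-18 ALLOC][19-34 ALLOC][35-49 FREE]
Op 6: c = realloc(c, 7) -> c = 7; heap: [0-6 FREE][7-13 ALLOC][14-18 FREE][19-34 ALLOC][35-49 FREE]
Op 7: free(b) -> (freed b); heap: [0-6 FREE][7-13 ALLOC][14-49 FREE]
Op 8: c = realloc(c, 4) -> c = 7; heap: [0-6 FREE][7-10 ALLOC][11-49 FREE]
malloc(4): first-fit scan over [0-6 FREE][7-10 ALLOC][11-49 FREE] -> 0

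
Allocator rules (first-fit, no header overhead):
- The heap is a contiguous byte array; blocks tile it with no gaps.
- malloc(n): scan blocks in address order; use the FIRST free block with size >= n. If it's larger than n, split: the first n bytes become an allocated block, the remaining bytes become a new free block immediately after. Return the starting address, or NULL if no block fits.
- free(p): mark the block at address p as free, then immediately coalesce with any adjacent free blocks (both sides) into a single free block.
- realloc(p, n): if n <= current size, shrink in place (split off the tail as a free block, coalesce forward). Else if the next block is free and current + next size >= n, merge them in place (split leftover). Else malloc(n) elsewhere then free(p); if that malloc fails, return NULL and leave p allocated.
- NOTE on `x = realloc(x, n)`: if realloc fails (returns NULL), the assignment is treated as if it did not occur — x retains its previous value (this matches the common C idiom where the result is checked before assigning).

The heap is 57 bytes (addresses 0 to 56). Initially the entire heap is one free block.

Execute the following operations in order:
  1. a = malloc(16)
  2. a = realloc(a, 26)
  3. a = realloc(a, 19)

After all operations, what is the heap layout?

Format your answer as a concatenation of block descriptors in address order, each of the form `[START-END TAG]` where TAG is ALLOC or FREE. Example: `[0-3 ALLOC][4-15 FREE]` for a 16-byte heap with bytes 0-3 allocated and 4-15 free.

Answer: [0-18 ALLOC][19-56 FREE]

Derivation:
Op 1: a = malloc(16) -> a = 0; heap: [0-15 ALLOC][16-56 FREE]
Op 2: a = realloc(a, 26) -> a = 0; heap: [0-25 ALLOC][26-56 FREE]
Op 3: a = realloc(a, 19) -> a = 0; heap: [0-18 ALLOC][19-56 FREE]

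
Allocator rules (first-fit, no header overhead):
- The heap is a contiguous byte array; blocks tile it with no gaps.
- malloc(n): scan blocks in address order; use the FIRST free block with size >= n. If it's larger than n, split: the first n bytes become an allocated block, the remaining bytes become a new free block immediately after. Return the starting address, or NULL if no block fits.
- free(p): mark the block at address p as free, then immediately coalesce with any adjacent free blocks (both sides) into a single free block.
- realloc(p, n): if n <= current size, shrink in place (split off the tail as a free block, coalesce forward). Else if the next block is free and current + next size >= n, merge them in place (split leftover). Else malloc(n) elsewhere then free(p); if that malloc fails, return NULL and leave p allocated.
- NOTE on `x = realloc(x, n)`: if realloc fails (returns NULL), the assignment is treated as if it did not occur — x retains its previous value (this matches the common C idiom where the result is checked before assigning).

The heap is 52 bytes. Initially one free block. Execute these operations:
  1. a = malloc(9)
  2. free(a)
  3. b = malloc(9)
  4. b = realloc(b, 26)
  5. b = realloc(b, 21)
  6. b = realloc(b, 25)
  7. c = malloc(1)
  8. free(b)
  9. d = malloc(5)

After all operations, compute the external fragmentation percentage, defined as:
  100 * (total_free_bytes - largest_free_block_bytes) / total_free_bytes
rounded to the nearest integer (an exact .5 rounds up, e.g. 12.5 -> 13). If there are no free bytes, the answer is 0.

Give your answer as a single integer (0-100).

Answer: 43

Derivation:
Op 1: a = malloc(9) -> a = 0; heap: [0-8 ALLOC][9-51 FREE]
Op 2: free(a) -> (freed a); heap: [0-51 FREE]
Op 3: b = malloc(9) -> b = 0; heap: [0-8 ALLOC][9-51 FREE]
Op 4: b = realloc(b, 26) -> b = 0; heap: [0-25 ALLOC][26-51 FREE]
Op 5: b = realloc(b, 21) -> b = 0; heap: [0-20 ALLOC][21-51 FREE]
Op 6: b = realloc(b, 25) -> b = 0; heap: [0-24 ALLOC][25-51 FREE]
Op 7: c = malloc(1) -> c = 25; heap: [0-24 ALLOC][25-25 ALLOC][26-51 FREE]
Op 8: free(b) -> (freed b); heap: [0-24 FREE][25-25 ALLOC][26-51 FREE]
Op 9: d = malloc(5) -> d = 0; heap: [0-4 ALLOC][5-24 FREE][25-25 ALLOC][26-51 FREE]
Free blocks: [20 26] total_free=46 largest=26 -> 100*(46-26)/46 = 2000/46 ≈ 43.478 -> rounds to 43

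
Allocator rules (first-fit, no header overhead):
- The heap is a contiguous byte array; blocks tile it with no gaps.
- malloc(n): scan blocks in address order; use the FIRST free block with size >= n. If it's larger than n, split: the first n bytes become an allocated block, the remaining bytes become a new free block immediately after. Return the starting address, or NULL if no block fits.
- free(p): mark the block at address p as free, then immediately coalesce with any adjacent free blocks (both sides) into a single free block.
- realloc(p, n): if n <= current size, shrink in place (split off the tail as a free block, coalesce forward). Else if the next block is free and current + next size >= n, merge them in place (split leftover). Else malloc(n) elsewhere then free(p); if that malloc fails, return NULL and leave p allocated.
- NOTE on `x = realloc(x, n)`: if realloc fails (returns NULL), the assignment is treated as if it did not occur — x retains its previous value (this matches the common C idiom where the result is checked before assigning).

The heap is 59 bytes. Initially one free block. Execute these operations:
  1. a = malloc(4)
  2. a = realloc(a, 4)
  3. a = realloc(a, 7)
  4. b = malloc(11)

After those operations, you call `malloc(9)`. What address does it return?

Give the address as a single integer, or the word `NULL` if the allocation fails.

Answer: 18

Derivation:
Op 1: a = malloc(4) -> a = 0; heap: [0-3 ALLOC][4-58 FREE]
Op 2: a = realloc(a, 4) -> a = 0; heap: [0-3 ALLOC][4-58 FREE]
Op 3: a = realloc(a, 7) -> a = 0; heap: [0-6 ALLOC][7-58 FREE]
Op 4: b = malloc(11) -> b = 7; heap: [0-6 ALLOC][7-17 ALLOC][18-58 FREE]
malloc(9): first-fit scan over [0-6 ALLOC][7-17 ALLOC][18-58 FREE] -> 18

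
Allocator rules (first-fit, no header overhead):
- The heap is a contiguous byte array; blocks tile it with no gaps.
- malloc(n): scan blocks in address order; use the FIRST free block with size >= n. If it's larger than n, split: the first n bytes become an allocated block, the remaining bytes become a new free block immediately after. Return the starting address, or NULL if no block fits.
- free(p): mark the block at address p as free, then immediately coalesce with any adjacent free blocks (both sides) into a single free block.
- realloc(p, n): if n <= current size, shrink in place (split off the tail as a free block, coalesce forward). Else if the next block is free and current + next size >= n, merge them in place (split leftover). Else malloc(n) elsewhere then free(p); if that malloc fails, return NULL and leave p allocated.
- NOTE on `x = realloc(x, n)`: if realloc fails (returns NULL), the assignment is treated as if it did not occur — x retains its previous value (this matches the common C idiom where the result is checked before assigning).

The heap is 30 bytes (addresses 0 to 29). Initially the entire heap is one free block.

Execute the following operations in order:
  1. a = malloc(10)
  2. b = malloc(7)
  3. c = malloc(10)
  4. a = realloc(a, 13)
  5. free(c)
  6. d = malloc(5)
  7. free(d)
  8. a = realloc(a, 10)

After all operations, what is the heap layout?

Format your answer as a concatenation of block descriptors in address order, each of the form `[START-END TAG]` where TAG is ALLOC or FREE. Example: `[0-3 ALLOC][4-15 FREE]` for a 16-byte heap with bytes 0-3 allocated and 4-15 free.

Op 1: a = malloc(10) -> a = 0; heap: [0-9 ALLOC][10-29 FREE]
Op 2: b = malloc(7) -> b = 10; heap: [0-9 ALLOC][10-16 ALLOC][17-29 FREE]
Op 3: c = malloc(10) -> c = 17; heap: [0-9 ALLOC][10-16 ALLOC][17-26 ALLOC][27-29 FREE]
Op 4: a = realloc(a, 13) -> NULL (a unchanged); heap: [0-9 ALLOC][10-16 ALLOC][17-26 ALLOC][27-29 FREE]
Op 5: free(c) -> (freed c); heap: [0-9 ALLOC][10-16 ALLOC][17-29 FREE]
Op 6: d = malloc(5) -> d = 17; heap: [0-9 ALLOC][10-16 ALLOC][17-21 ALLOC][22-29 FREE]
Op 7: free(d) -> (freed d); heap: [0-9 ALLOC][10-16 ALLOC][17-29 FREE]
Op 8: a = realloc(a, 10) -> a = 0; heap: [0-9 ALLOC][10-16 ALLOC][17-29 FREE]

Answer: [0-9 ALLOC][10-16 ALLOC][17-29 FREE]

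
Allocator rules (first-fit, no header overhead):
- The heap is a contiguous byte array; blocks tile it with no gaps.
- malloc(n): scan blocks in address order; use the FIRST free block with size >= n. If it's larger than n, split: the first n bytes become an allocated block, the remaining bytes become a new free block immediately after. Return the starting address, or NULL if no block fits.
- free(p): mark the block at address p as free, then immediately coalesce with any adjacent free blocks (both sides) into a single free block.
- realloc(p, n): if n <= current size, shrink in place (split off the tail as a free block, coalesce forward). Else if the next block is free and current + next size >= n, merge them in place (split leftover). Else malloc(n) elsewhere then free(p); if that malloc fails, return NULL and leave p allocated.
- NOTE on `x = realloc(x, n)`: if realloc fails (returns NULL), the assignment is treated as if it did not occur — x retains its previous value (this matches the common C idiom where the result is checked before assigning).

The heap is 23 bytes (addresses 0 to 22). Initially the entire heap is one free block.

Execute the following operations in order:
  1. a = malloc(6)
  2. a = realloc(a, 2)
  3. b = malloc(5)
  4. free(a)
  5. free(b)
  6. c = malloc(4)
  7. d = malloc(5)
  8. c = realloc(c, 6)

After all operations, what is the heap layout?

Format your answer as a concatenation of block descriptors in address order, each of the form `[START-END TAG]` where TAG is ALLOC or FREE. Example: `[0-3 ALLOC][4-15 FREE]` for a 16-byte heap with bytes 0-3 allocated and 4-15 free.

Answer: [0-3 FREE][4-8 ALLOC][9-14 ALLOC][15-22 FREE]

Derivation:
Op 1: a = malloc(6) -> a = 0; heap: [0-5 ALLOC][6-22 FREE]
Op 2: a = realloc(a, 2) -> a = 0; heap: [0-1 ALLOC][2-22 FREE]
Op 3: b = malloc(5) -> b = 2; heap: [0-1 ALLOC][2-6 ALLOC][7-22 FREE]
Op 4: free(a) -> (freed a); heap: [0-1 FREE][2-6 ALLOC][7-22 FREE]
Op 5: free(b) -> (freed b); heap: [0-22 FREE]
Op 6: c = malloc(4) -> c = 0; heap: [0-3 ALLOC][4-22 FREE]
Op 7: d = malloc(5) -> d = 4; heap: [0-3 ALLOC][4-8 ALLOC][9-22 FREE]
Op 8: c = realloc(c, 6) -> c = 9; heap: [0-3 FREE][4-8 ALLOC][9-14 ALLOC][15-22 FREE]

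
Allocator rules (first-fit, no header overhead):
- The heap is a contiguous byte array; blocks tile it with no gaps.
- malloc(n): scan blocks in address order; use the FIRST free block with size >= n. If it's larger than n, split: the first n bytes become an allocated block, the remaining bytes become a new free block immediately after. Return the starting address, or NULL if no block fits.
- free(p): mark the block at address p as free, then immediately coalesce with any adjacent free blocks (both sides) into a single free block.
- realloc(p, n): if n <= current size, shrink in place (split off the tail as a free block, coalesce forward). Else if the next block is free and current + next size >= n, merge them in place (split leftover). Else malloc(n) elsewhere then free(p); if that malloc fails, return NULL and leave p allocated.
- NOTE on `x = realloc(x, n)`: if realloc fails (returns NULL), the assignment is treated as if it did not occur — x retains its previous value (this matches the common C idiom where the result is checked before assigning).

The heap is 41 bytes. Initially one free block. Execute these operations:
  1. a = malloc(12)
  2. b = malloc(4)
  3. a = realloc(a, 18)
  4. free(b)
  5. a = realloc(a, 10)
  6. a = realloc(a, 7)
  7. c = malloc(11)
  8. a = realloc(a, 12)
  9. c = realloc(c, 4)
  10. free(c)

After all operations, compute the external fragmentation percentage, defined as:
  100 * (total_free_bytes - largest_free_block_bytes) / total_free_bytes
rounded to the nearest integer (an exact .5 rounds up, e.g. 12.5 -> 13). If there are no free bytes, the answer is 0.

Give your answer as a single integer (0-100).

Answer: 45

Derivation:
Op 1: a = malloc(12) -> a = 0; heap: [0-11 ALLOC][12-40 FREE]
Op 2: b = malloc(4) -> b = 12; heap: [0-11 ALLOC][12-15 ALLOC][16-40 FREE]
Op 3: a = realloc(a, 18) -> a = 16; heap: [0-11 FREE][12-15 ALLOC][16-33 ALLOC][34-40 FREE]
Op 4: free(b) -> (freed b); heap: [0-15 FREE][16-33 ALLOC][34-40 FREE]
Op 5: a = realloc(a, 10) -> a = 16; heap: [0-15 FREE][16-25 ALLOC][26-40 FREE]
Op 6: a = realloc(a, 7) -> a = 16; heap: [0-15 FREE][16-22 ALLOC][23-40 FREE]
Op 7: c = malloc(11) -> c = 0; heap: [0-10 ALLOC][11-15 FREE][16-22 ALLOC][23-40 FREE]
Op 8: a = realloc(a, 12) -> a = 16; heap: [0-10 ALLOC][11-15 FREE][16-27 ALLOC][28-40 FREE]
Op 9: c = realloc(c, 4) -> c = 0; heap: [0-3 ALLOC][4-15 FREE][16-27 ALLOC][28-40 FREE]
Op 10: free(c) -> (freed c); heap: [0-15 FREE][16-27 ALLOC][28-40 FREE]
Free blocks: [16 13] total_free=29 largest=16 -> 100*(29-16)/29 = 1300/29 ≈ 44.828 -> rounds to 45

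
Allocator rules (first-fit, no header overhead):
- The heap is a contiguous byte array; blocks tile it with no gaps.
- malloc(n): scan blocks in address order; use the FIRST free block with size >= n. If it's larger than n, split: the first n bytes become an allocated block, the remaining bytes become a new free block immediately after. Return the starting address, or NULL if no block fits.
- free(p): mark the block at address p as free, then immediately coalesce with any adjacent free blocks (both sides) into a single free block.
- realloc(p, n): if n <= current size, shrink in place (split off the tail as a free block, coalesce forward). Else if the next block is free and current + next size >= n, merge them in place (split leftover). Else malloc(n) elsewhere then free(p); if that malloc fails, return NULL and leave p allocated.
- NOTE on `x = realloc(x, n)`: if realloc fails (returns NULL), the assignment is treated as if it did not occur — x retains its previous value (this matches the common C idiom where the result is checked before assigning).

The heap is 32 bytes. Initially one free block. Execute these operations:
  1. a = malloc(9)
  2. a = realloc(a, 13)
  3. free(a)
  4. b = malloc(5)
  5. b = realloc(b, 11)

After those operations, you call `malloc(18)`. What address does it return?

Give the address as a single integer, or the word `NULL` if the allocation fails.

Answer: 11

Derivation:
Op 1: a = malloc(9) -> a = 0; heap: [0-8 ALLOC][9-31 FREE]
Op 2: a = realloc(a, 13) -> a = 0; heap: [0-12 ALLOC][13-31 FREE]
Op 3: free(a) -> (freed a); heap: [0-31 FREE]
Op 4: b = malloc(5) -> b = 0; heap: [0-4 ALLOC][5-31 FREE]
Op 5: b = realloc(b, 11) -> b = 0; heap: [0-10 ALLOC][11-31 FREE]
malloc(18): first-fit scan over [0-10 ALLOC][11-31 FREE] -> 11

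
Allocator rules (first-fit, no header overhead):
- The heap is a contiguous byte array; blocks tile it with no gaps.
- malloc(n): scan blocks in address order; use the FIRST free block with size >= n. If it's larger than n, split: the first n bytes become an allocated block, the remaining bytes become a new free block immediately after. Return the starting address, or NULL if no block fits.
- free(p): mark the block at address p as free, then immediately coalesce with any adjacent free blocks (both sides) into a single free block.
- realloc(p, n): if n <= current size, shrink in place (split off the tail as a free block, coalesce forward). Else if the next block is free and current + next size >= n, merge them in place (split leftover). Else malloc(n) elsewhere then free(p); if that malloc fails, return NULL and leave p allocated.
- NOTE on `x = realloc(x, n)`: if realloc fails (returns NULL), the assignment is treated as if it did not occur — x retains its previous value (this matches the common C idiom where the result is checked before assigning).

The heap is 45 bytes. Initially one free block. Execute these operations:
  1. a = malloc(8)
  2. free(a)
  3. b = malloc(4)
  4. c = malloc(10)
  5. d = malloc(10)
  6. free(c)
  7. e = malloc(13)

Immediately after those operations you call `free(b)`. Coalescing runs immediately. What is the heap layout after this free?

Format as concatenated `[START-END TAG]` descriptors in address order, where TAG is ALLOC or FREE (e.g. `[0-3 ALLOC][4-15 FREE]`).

Op 1: a = malloc(8) -> a = 0; heap: [0-7 ALLOC][8-44 FREE]
Op 2: free(a) -> (freed a); heap: [0-44 FREE]
Op 3: b = malloc(4) -> b = 0; heap: [0-3 ALLOC][4-44 FREE]
Op 4: c = malloc(10) -> c = 4; heap: [0-3 ALLOC][4-13 ALLOC][14-44 FREE]
Op 5: d = malloc(10) -> d = 14; heap: [0-3 ALLOC][4-13 ALLOC][14-23 ALLOC][24-44 FREE]
Op 6: free(c) -> (freed c); heap: [0-3 ALLOC][4-13 FREE][14-23 ALLOC][24-44 FREE]
Op 7: e = malloc(13) -> e = 24; heap: [0-3 ALLOC][4-13 FREE][14-23 ALLOC][24-36 ALLOC][37-44 FREE]
free(b): b = 0 -> block [0-3 ALLOC]; mark free, coalesce with adjacent free neighbors -> [0-13 FREE][14-23 ALLOC][24-36 ALLOC][37-44 FREE]

Answer: [0-13 FREE][14-23 ALLOC][24-36 ALLOC][37-44 FREE]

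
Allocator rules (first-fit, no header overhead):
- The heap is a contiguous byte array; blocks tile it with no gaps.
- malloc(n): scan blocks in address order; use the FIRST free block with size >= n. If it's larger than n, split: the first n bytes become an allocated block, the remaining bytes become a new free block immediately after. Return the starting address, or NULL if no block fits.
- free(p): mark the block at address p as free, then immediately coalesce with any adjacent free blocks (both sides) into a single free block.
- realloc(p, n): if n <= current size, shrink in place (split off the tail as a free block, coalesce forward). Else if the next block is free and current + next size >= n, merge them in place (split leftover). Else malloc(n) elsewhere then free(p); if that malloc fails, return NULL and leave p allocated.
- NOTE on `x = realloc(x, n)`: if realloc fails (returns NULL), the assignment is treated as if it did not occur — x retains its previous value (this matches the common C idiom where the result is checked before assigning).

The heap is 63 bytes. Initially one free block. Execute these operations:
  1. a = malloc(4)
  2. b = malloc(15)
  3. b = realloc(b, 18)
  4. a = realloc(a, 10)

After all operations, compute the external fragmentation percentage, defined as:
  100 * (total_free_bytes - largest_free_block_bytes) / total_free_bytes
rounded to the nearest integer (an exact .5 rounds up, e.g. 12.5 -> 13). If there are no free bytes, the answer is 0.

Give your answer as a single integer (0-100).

Op 1: a = malloc(4) -> a = 0; heap: [0-3 ALLOC][4-62 FREE]
Op 2: b = malloc(15) -> b = 4; heap: [0-3 ALLOC][4-18 ALLOC][19-62 FREE]
Op 3: b = realloc(b, 18) -> b = 4; heap: [0-3 ALLOC][4-21 ALLOC][22-62 FREE]
Op 4: a = realloc(a, 10) -> a = 22; heap: [0-3 FREE][4-21 ALLOC][22-31 ALLOC][32-62 FREE]
Free blocks: [4 31] total_free=35 largest=31 -> 100*(35-31)/35 = 400/35 ≈ 11.429 -> rounds to 11

Answer: 11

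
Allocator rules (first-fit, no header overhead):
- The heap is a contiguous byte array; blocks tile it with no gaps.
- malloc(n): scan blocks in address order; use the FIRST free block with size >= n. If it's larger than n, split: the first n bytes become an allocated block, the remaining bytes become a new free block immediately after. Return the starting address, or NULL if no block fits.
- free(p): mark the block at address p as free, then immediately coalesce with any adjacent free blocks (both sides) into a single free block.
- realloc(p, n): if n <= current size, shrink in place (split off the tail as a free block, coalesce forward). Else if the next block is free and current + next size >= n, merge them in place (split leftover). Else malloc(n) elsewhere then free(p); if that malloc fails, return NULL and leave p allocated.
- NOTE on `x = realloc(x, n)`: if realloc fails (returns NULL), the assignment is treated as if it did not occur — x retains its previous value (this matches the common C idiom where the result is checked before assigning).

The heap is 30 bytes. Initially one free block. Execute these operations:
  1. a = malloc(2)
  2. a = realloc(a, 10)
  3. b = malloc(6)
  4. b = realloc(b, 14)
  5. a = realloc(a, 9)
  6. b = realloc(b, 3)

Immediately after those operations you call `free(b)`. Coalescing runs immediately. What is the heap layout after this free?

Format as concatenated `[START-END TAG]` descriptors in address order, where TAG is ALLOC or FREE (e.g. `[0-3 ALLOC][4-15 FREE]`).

Op 1: a = malloc(2) -> a = 0; heap: [0-1 ALLOC][2-29 FREE]
Op 2: a = realloc(a, 10) -> a = 0; heap: [0-9 ALLOC][10-29 FREE]
Op 3: b = malloc(6) -> b = 10; heap: [0-9 ALLOC][10-15 ALLOC][16-29 FREE]
Op 4: b = realloc(b, 14) -> b = 10; heap: [0-9 ALLOC][10-23 ALLOC][24-29 FREE]
Op 5: a = realloc(a, 9) -> a = 0; heap: [0-8 ALLOC][9-9 FREE][10-23 ALLOC][24-29 FREE]
Op 6: b = realloc(b, 3) -> b = 10; heap: [0-8 ALLOC][9-9 FREE][10-12 ALLOC][13-29 FREE]
free(b): b = 10 -> block [10-12 ALLOC]; mark free, coalesce with adjacent free neighbors -> [0-8 ALLOC][9-29 FREE]

Answer: [0-8 ALLOC][9-29 FREE]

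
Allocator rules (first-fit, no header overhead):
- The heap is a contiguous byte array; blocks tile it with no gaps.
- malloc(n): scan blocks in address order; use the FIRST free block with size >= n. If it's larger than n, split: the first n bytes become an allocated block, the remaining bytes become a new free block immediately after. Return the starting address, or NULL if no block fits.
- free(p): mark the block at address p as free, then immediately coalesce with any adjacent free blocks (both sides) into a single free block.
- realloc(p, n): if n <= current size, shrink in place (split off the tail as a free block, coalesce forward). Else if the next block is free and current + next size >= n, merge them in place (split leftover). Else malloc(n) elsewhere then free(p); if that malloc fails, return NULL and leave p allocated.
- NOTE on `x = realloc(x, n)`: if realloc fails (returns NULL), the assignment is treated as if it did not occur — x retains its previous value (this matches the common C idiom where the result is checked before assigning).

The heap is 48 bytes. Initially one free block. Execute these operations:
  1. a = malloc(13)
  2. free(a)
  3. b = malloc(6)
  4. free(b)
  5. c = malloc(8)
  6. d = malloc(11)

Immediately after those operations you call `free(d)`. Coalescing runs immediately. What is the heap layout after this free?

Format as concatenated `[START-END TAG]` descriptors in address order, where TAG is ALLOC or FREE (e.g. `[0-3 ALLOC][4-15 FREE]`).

Answer: [0-7 ALLOC][8-47 FREE]

Derivation:
Op 1: a = malloc(13) -> a = 0; heap: [0-12 ALLOC][13-47 FREE]
Op 2: free(a) -> (freed a); heap: [0-47 FREE]
Op 3: b = malloc(6) -> b = 0; heap: [0-5 ALLOC][6-47 FREE]
Op 4: free(b) -> (freed b); heap: [0-47 FREE]
Op 5: c = malloc(8) -> c = 0; heap: [0-7 ALLOC][8-47 FREE]
Op 6: d = malloc(11) -> d = 8; heap: [0-7 ALLOC][8-18 ALLOC][19-47 FREE]
free(d): d = 8 -> block [8-18 ALLOC]; mark free, coalesce with adjacent free neighbors -> [0-7 ALLOC][8-47 FREE]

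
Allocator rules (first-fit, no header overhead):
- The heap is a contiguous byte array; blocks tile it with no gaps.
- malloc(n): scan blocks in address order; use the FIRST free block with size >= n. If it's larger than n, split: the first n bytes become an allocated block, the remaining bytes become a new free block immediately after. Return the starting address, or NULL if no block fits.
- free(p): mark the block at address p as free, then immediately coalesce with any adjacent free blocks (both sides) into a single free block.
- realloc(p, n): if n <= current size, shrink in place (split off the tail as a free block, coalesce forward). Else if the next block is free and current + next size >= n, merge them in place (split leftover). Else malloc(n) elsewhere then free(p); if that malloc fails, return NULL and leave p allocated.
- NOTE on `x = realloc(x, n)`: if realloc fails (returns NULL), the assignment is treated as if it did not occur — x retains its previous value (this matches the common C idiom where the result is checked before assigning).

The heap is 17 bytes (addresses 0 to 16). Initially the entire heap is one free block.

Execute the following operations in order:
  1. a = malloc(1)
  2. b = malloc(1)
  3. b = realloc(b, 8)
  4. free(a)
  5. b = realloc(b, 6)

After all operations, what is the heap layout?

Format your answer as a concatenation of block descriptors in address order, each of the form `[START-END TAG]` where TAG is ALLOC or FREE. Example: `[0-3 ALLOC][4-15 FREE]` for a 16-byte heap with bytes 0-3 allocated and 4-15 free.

Answer: [0-0 FREE][1-6 ALLOC][7-16 FREE]

Derivation:
Op 1: a = malloc(1) -> a = 0; heap: [0-0 ALLOC][1-16 FREE]
Op 2: b = malloc(1) -> b = 1; heap: [0-0 ALLOC][1-1 ALLOC][2-16 FREE]
Op 3: b = realloc(b, 8) -> b = 1; heap: [0-0 ALLOC][1-8 ALLOC][9-16 FREE]
Op 4: free(a) -> (freed a); heap: [0-0 FREE][1-8 ALLOC][9-16 FREE]
Op 5: b = realloc(b, 6) -> b = 1; heap: [0-0 FREE][1-6 ALLOC][7-16 FREE]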